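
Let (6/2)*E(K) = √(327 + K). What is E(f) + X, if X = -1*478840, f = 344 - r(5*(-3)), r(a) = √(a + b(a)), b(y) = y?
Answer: -478840 + √(671 - I*√30)/3 ≈ -4.7883e+5 - 0.035241*I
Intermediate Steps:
r(a) = √2*√a (r(a) = √(a + a) = √(2*a) = √2*√a)
f = 344 - I*√30 (f = 344 - √2*√(5*(-3)) = 344 - √2*√(-15) = 344 - √2*I*√15 = 344 - I*√30 ≈ 344.0 - 5.4772*I)
E(K) = √(327 + K)/3
X = -478840
E(f) + X = √(327 + (344 - I*√30))/3 - 478840 = √(671 - I*√30)/3 - 478840 = -478840 + √(671 - I*√30)/3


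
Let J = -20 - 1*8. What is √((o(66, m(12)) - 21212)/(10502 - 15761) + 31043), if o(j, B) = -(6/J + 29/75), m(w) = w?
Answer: √4207484569458002/368130 ≈ 176.20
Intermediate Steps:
J = -28 (J = -20 - 8 = -28)
o(j, B) = -181/1050 (o(j, B) = -(6/(-28) + 29/75) = -(6*(-1/28) + 29*(1/75)) = -(-3/14 + 29/75) = -1*181/1050 = -181/1050)
√((o(66, m(12)) - 21212)/(10502 - 15761) + 31043) = √((-181/1050 - 21212)/(10502 - 15761) + 31043) = √(-22272781/1050/(-5259) + 31043) = √(-22272781/1050*(-1/5259) + 31043) = √(22272781/5521950 + 31043) = √(171440166631/5521950) = √4207484569458002/368130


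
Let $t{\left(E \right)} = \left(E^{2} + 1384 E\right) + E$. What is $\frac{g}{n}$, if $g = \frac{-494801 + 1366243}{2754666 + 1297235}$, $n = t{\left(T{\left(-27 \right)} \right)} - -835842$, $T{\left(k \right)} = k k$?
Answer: $\frac{435721}{4815578989074} \approx 9.0482 \cdot 10^{-8}$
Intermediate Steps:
$T{\left(k \right)} = k^{2}$
$t{\left(E \right)} = E^{2} + 1385 E$
$n = 2376948$ ($n = \left(-27\right)^{2} \left(1385 + \left(-27\right)^{2}\right) - -835842 = 729 \left(1385 + 729\right) + 835842 = 729 \cdot 2114 + 835842 = 1541106 + 835842 = 2376948$)
$g = \frac{871442}{4051901} \approx 0.21507$
$\frac{g}{n} = \frac{871442}{4051901 \cdot 2376948} = \frac{871442}{4051901} \cdot \frac{1}{2376948} = \frac{435721}{4815578989074}$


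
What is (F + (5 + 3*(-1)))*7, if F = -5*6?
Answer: -196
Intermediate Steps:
F = -30
(F + (5 + 3*(-1)))*7 = (-30 + (5 + 3*(-1)))*7 = (-30 + (5 - 3))*7 = (-30 + 2)*7 = -28*7 = -196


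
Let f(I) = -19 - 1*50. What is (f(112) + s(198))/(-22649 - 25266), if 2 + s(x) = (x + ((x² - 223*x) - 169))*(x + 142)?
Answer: 1673211/47915 ≈ 34.920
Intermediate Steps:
f(I) = -69 (f(I) = -19 - 50 = -69)
s(x) = -2 + (142 + x)*(-169 + x² - 222*x) (s(x) = -2 + (x + ((x² - 223*x) - 169))*(x + 142) = -2 + (x + (-169 + x² - 223*x))*(142 + x) = -2 + (-169 + x² - 222*x)*(142 + x) = -2 + (142 + x)*(-169 + x² - 222*x))
(f(112) + s(198))/(-22649 - 25266) = (-69 + (-24000 + 198³ - 31693*198 - 80*198²))/(-22649 - 25266) = (-69 + (-24000 + 7762392 - 6275214 - 80*39204))/(-47915) = (-69 + (-24000 + 7762392 - 6275214 - 3136320))*(-1/47915) = (-69 - 1673142)*(-1/47915) = -1673211*(-1/47915) = 1673211/47915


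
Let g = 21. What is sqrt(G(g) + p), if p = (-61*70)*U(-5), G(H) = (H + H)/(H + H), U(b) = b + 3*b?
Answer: 3*sqrt(9489) ≈ 292.23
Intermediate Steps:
U(b) = 4*b
G(H) = 1 (G(H) = (2*H)/((2*H)) = (2*H)*(1/(2*H)) = 1)
p = 85400 (p = (-61*70)*(4*(-5)) = -4270*(-20) = 85400)
sqrt(G(g) + p) = sqrt(1 + 85400) = sqrt(85401) = 3*sqrt(9489)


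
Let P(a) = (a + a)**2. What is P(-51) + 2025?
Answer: 12429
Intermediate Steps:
P(a) = 4*a**2 (P(a) = (2*a)**2 = 4*a**2)
P(-51) + 2025 = 4*(-51)**2 + 2025 = 4*2601 + 2025 = 10404 + 2025 = 12429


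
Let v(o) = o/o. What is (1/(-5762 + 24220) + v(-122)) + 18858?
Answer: 348099423/18458 ≈ 18859.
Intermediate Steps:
v(o) = 1
(1/(-5762 + 24220) + v(-122)) + 18858 = (1/(-5762 + 24220) + 1) + 18858 = (1/18458 + 1) + 18858 = 18459/18458 + 18858 = 348099423/18458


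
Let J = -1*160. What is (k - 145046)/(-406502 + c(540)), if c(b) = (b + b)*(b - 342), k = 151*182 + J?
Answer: 58862/96331 ≈ 0.61104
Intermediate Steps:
J = -160
k = 27322 (k = 151*182 - 160 = 27482 - 160 = 27322)
c(b) = 2*b*(-342 + b) (c(b) = (2*b)*(-342 + b) = 2*b*(-342 + b))
(k - 145046)/(-406502 + c(540)) = (27322 - 145046)/(-406502 + 2*540*(-342 + 540)) = -117724/(-406502 + 2*540*198) = -117724/(-406502 + 213840) = -117724/(-192662) = -117724*(-1/192662) = 58862/96331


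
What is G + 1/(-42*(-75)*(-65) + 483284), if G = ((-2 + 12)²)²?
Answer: 2785340001/278534 ≈ 10000.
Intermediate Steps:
G = 10000 (G = (10²)² = 100² = 10000)
G + 1/(-42*(-75)*(-65) + 483284) = 10000 + 1/(-42*(-75)*(-65) + 483284) = 10000 + 1/(3150*(-65) + 483284) = 10000 + 1/(-204750 + 483284) = 10000 + 1/278534 = 2785340001/278534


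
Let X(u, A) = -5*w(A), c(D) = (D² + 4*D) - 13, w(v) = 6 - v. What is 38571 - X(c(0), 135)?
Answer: 37926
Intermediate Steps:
c(D) = -13 + D² + 4*D
X(u, A) = -30 + 5*A (X(u, A) = -5*(6 - A) = -30 + 5*A)
38571 - X(c(0), 135) = 38571 - (-30 + 5*135) = 38571 - (-30 + 675) = 38571 - 1*645 = 38571 - 645 = 37926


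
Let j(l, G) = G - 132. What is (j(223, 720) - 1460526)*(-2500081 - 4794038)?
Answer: 10648961504622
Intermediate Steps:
j(l, G) = -132 + G
(j(223, 720) - 1460526)*(-2500081 - 4794038) = ((-132 + 720) - 1460526)*(-2500081 - 4794038) = (588 - 1460526)*(-7294119) = -1459938*(-7294119) = 10648961504622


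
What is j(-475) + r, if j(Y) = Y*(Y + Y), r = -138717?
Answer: 312533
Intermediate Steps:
j(Y) = 2*Y**2 (j(Y) = Y*(2*Y) = 2*Y**2)
j(-475) + r = 2*(-475)**2 - 138717 = 2*225625 - 138717 = 451250 - 138717 = 312533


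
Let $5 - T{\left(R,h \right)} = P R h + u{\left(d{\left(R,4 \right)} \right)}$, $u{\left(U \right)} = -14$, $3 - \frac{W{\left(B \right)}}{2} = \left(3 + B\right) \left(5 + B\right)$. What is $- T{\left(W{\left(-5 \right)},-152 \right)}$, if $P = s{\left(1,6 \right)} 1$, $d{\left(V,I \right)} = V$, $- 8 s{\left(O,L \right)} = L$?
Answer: $665$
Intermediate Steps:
$s{\left(O,L \right)} = - \frac{L}{8}$
$W{\left(B \right)} = 6 - 2 \left(3 + B\right) \left(5 + B\right)$
$P = - \frac{3}{4}$ ($P = \left(- \frac{1}{8}\right) 6 \cdot 1 = \left(- \frac{3}{4}\right) 1 = - \frac{3}{4} \approx -0.75$)
$T{\left(R,h \right)} = 19 + \frac{3 R h}{4}$ ($T{\left(R,h \right)} = 5 - \left(- \frac{3 R}{4} h - 14\right) = 5 - \left(- \frac{3 R h}{4} - 14\right) = 5 - \left(-14 - \frac{3 R h}{4}\right) = 5 + \left(14 + \frac{3 R h}{4}\right) = 19 + \frac{3 R h}{4}$)
$- T{\left(W{\left(-5 \right)},-152 \right)} = - (19 + \frac{3}{4} \left(-24 - -80 - 2 \left(-5\right)^{2}\right) \left(-152\right)) = - (19 + \frac{3}{4} \left(-24 + 80 - 50\right) \left(-152\right)) = - (19 + \frac{3}{4} \cdot 6 \left(-152\right)) = - (19 - 684) = \left(-1\right) \left(-665\right) = 665$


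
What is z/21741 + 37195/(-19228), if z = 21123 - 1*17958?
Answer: -249266625/139345316 ≈ -1.7888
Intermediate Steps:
z = 3165 (z = 21123 - 17958 = 3165)
z/21741 + 37195/(-19228) = 3165/21741 + 37195/(-19228) = 3165*(1/21741) + 37195*(-1/19228) = 1055/7247 - 37195/19228 = -249266625/139345316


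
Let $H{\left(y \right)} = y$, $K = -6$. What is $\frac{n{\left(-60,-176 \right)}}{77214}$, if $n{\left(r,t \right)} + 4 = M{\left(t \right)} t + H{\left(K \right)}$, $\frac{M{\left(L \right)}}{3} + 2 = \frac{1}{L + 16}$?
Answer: $\frac{10493}{772140} \approx 0.01359$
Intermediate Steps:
$M{\left(L \right)} = -6 + \frac{3}{16 + L}$ ($M{\left(L \right)} = -6 + \frac{3}{L + 16} = -6 + \frac{3}{16 + L}$)
$n{\left(r,t \right)} = -10 + \frac{3 t \left(-31 - 2 t\right)}{16 + t}$ ($n{\left(r,t \right)} = -4 + \left(\frac{3 \left(-31 - 2 t\right)}{16 + t} t - 6\right) = -4 + \left(\frac{3 t \left(-31 - 2 t\right)}{16 + t} - 6\right) = -4 + \left(-6 + \frac{3 t \left(-31 - 2 t\right)}{16 + t}\right) = -10 + \frac{3 t \left(-31 - 2 t\right)}{16 + t}$)
$\frac{n{\left(-60,-176 \right)}}{77214} = \frac{\frac{1}{16 - 176} \left(-160 - -18128 - 6 \left(-176\right)^{2}\right)}{77214} = \frac{-160 + 18128 - 185856}{-160} \cdot \frac{1}{77214} = - \frac{-160 + 18128 - 185856}{160} \cdot \frac{1}{77214} = \left(- \frac{1}{160}\right) \left(-167888\right) \frac{1}{77214} = \frac{10493}{10} \cdot \frac{1}{77214} = \frac{10493}{772140}$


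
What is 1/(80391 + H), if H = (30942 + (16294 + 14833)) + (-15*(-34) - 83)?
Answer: 1/142887 ≈ 6.9985e-6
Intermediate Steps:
H = 62496 (H = (30942 + 31127) + (510 - 83) = 62069 + 427 = 62496)
1/(80391 + H) = 1/(80391 + 62496) = 1/142887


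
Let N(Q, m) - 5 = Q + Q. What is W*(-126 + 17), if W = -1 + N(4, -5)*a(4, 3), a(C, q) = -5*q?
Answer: 21364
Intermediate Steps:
N(Q, m) = 5 + 2*Q (N(Q, m) = 5 + (Q + Q) = 5 + 2*Q)
W = -196 (W = -1 + (5 + 2*4)*(-5*3) = -1 + (5 + 8)*(-15) = -1 + 13*(-15) = -1 - 195 = -196)
W*(-126 + 17) = -196*(-126 + 17) = -196*(-109) = 21364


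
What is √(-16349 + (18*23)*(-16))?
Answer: I*√22973 ≈ 151.57*I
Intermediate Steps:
√(-16349 + (18*23)*(-16)) = √(-16349 + 414*(-16)) = √(-16349 - 6624) = √(-22973) = I*√22973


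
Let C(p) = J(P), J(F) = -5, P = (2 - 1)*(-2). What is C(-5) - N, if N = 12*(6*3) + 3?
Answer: -224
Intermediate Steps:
P = -2 (P = 1*(-2) = -2)
C(p) = -5
N = 219 (N = 12*18 + 3 = 216 + 3 = 219)
C(-5) - N = -5 - 1*219 = -5 - 219 = -224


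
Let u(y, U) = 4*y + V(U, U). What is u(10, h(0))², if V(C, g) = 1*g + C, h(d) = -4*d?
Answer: 1600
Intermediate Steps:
V(C, g) = C + g (V(C, g) = g + C = C + g)
u(y, U) = 2*U + 4*y (u(y, U) = 4*y + (U + U) = 4*y + 2*U = 2*U + 4*y)
u(10, h(0))² = (2*(-4*0) + 4*10)² = (2*0 + 40)² = (0 + 40)² = 40² = 1600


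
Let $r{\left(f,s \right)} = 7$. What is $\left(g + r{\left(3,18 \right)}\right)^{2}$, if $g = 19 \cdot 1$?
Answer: $676$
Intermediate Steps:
$g = 19$
$\left(g + r{\left(3,18 \right)}\right)^{2} = \left(19 + 7\right)^{2} = 26^{2} = 676$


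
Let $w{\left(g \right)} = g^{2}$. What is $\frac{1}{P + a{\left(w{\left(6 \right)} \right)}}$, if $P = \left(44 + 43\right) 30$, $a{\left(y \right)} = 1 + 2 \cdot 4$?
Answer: $\frac{1}{2619} \approx 0.00038183$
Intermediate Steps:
$a{\left(y \right)} = 9$ ($a{\left(y \right)} = 1 + 8 = 9$)
$P = 2610$ ($P = 87 \cdot 30 = 2610$)
$\frac{1}{P + a{\left(w{\left(6 \right)} \right)}} = \frac{1}{2610 + 9} = \frac{1}{2619}$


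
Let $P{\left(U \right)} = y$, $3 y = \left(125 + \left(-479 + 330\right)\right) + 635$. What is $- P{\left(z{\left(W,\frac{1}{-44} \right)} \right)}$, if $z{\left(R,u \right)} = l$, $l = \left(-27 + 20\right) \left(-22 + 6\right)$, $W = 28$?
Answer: $- \frac{611}{3} \approx -203.67$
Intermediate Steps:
$l = 112$ ($l = \left(-7\right) \left(-16\right) = 112$)
$z{\left(R,u \right)} = 112$
$y = \frac{611}{3}$ ($y = \frac{\left(125 + \left(-479 + 330\right)\right) + 635}{3} = \frac{\left(125 - 149\right) + 635}{3} = \frac{-24 + 635}{3} = \frac{1}{3} \cdot 611 = \frac{611}{3} \approx 203.67$)
$P{\left(U \right)} = \frac{611}{3}$
$- P{\left(z{\left(W,\frac{1}{-44} \right)} \right)} = \left(-1\right) \frac{611}{3} = - \frac{611}{3}$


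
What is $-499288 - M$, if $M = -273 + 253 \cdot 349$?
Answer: $-587312$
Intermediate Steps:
$M = 88024$ ($M = -273 + 88297 = 88024$)
$-499288 - M = -499288 - 88024 = -587312$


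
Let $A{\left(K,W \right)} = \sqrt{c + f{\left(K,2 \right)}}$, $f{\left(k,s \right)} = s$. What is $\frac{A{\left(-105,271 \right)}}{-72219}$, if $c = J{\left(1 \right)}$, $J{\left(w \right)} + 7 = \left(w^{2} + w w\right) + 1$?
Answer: $- \frac{i \sqrt{2}}{72219} \approx - 1.9582 \cdot 10^{-5} i$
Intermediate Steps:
$J{\left(w \right)} = -6 + 2 w^{2}$ ($J{\left(w \right)} = -7 + \left(\left(w^{2} + w w\right) + 1\right) = -7 + \left(\left(w^{2} + w^{2}\right) + 1\right) = -7 + \left(2 w^{2} + 1\right) = -7 + \left(1 + 2 w^{2}\right) = -6 + 2 w^{2}$)
$c = -4$ ($c = -6 + 2 \cdot 1^{2} = -6 + 2 \cdot 1 = -6 + 2 = -4$)
$A{\left(K,W \right)} = i \sqrt{2}$ ($A{\left(K,W \right)} = \sqrt{-4 + 2} = \sqrt{-2} = i \sqrt{2}$)
$\frac{A{\left(-105,271 \right)}}{-72219} = \frac{i \sqrt{2}}{-72219} = i \sqrt{2} \left(- \frac{1}{72219}\right) = - \frac{i \sqrt{2}}{72219}$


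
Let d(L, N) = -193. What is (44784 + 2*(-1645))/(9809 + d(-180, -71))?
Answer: 20747/4808 ≈ 4.3151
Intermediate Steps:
(44784 + 2*(-1645))/(9809 + d(-180, -71)) = (44784 + 2*(-1645))/(9809 - 193) = (44784 - 3290)/9616 = 41494*(1/9616) = 20747/4808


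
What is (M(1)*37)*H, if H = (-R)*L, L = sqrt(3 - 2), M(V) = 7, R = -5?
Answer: 1295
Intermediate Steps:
L = 1 (L = sqrt(1) = 1)
H = 5 (H = -1*(-5)*1 = 5*1 = 5)
(M(1)*37)*H = (7*37)*5 = 259*5 = 1295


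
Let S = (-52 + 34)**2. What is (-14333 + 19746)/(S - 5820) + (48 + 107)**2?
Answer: 132035987/5496 ≈ 24024.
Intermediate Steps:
S = 324 (S = (-18)**2 = 324)
(-14333 + 19746)/(S - 5820) + (48 + 107)**2 = (-14333 + 19746)/(324 - 5820) + (48 + 107)**2 = 5413/(-5496) + 155**2 = 5413*(-1/5496) + 24025 = -5413/5496 + 24025 = 132035987/5496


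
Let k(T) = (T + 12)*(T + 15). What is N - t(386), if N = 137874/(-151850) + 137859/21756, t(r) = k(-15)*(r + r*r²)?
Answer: 2989050401/550608100 ≈ 5.4286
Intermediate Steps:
k(T) = (12 + T)*(15 + T)
t(r) = 0 (t(r) = (180 + (-15)² + 27*(-15))*(r + r*r²) = (180 + 225 - 405)*(r + r³) = 0*(r + r³) = 0)
N = 2989050401/550608100 (N = 137874*(-1/151850) + 137859*(1/21756) = -68937/75925 + 45953/7252 = 2989050401/550608100 ≈ 5.4286)
N - t(386) = 2989050401/550608100 - 1*0 = 2989050401/550608100 + 0 = 2989050401/550608100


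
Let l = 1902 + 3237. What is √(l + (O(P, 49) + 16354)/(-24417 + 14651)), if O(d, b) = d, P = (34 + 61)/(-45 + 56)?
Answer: 5*√2371459996114/107426 ≈ 71.675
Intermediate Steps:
P = 95/11 ≈ 8.6364
l = 5139
√(l + (O(P, 49) + 16354)/(-24417 + 14651)) = √(5139 + (95/11 + 16354)/(-24417 + 14651)) = √(5139 + (179989/11)/(-9766)) = √(5139 + (179989/11)*(-1/9766)) = √(5139 - 179989/107426) = √(551882225/107426) = 5*√2371459996114/107426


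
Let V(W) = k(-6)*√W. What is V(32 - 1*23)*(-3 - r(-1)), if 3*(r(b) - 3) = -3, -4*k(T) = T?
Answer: -45/2 ≈ -22.500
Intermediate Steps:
k(T) = -T/4
r(b) = 2 (r(b) = 3 + (⅓)*(-3) = 3 - 1 = 2)
V(W) = 3*√W/2 (V(W) = (-¼*(-6))*√W = 3*√W/2)
V(32 - 1*23)*(-3 - r(-1)) = (3*√(32 - 1*23)/2)*(-3 - 1*2) = (3*√(32 - 23)/2)*(-3 - 2) = (3*√9/2)*(-5) = ((3/2)*3)*(-5) = (9/2)*(-5) = -45/2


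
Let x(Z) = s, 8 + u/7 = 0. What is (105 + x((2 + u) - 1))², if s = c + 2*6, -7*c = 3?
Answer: 665856/49 ≈ 13589.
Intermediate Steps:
u = -56 (u = -56 + 7*0 = -56 + 0 = -56)
c = -3/7 (c = -⅐*3 = -3/7 ≈ -0.42857)
s = 81/7 (s = -3/7 + 2*6 = -3/7 + 12 = 81/7 ≈ 11.571)
x(Z) = 81/7
(105 + x((2 + u) - 1))² = (105 + 81/7)² = (816/7)² = 665856/49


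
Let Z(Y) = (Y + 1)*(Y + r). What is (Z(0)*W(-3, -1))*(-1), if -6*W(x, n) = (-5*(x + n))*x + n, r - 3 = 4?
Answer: -427/6 ≈ -71.167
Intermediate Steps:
r = 7 (r = 3 + 4 = 7)
Z(Y) = (1 + Y)*(7 + Y) (Z(Y) = (Y + 1)*(Y + 7) = (1 + Y)*(7 + Y))
W(x, n) = -n/6 - x*(-5*n - 5*x)/6 (W(x, n) = -((-5*(x + n))*x + n)/6 = -((-5*(n + x))*x + n)/6 = -((-5*n - 5*x)*x + n)/6 = -(x*(-5*n - 5*x) + n)/6 = -(n + x*(-5*n - 5*x))/6 = -n/6 - x*(-5*n - 5*x)/6)
(Z(0)*W(-3, -1))*(-1) = ((7 + 0**2 + 8*0)*(-1/6*(-1) + (5/6)*(-3)**2 + (5/6)*(-1)*(-3)))*(-1) = ((7 + 0 + 0)*(1/6 + (5/6)*9 + 5/2))*(-1) = (7*(1/6 + 15/2 + 5/2))*(-1) = (7*(61/6))*(-1) = (427/6)*(-1) = -427/6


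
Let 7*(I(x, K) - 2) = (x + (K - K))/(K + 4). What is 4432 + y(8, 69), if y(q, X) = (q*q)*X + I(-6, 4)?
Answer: 247797/28 ≈ 8849.9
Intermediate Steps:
I(x, K) = 2 + x/(7*(4 + K)) (I(x, K) = 2 + ((x + (K - K))/(K + 4))/7 = 2 + ((x + 0)/(4 + K))/7 = 2 + (x/(4 + K))/7 = 2 + x/(7*(4 + K)))
y(q, X) = 53/28 + X*q² (y(q, X) = (q*q)*X + (56 - 6 + 14*4)/(7*(4 + 4)) = q²*X + (⅐)*(56 - 6 + 56)/8 = X*q² + (⅐)*(⅛)*106 = X*q² + 53/28 = 53/28 + X*q²)
4432 + y(8, 69) = 4432 + (53/28 + 69*8²) = 4432 + (53/28 + 69*64) = 4432 + (53/28 + 4416) = 4432 + 123701/28 = 247797/28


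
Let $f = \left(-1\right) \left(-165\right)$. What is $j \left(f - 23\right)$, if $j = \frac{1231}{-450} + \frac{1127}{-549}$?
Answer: $- \frac{9332311}{13725} \approx -679.95$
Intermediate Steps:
$f = 165$
$j = - \frac{131441}{27450}$ ($j = 1231 \left(- \frac{1}{450}\right) + 1127 \left(- \frac{1}{549}\right) = - \frac{1231}{450} - \frac{1127}{549} = - \frac{131441}{27450} \approx -4.7884$)
$j \left(f - 23\right) = - \frac{131441 \left(165 - 23\right)}{27450} = \left(- \frac{131441}{27450}\right) 142 = - \frac{9332311}{13725}$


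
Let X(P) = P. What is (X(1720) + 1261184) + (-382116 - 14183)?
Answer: 866605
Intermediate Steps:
(X(1720) + 1261184) + (-382116 - 14183) = (1720 + 1261184) + (-382116 - 14183) = 1262904 - 396299 = 866605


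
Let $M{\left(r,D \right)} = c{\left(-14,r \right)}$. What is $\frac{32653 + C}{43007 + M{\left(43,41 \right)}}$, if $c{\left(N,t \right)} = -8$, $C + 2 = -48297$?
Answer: $- \frac{15646}{42999} \approx -0.36387$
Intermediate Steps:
$C = -48299$ ($C = -2 - 48297 = -48299$)
$M{\left(r,D \right)} = -8$
$\frac{32653 + C}{43007 + M{\left(43,41 \right)}} = \frac{32653 - 48299}{43007 - 8} = - \frac{15646}{42999}$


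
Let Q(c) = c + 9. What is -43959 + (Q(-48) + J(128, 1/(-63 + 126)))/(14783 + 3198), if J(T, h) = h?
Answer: -49796889533/1132803 ≈ -43959.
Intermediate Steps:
Q(c) = 9 + c
-43959 + (Q(-48) + J(128, 1/(-63 + 126)))/(14783 + 3198) = -43959 + ((9 - 48) + 1/(-63 + 126))/(14783 + 3198) = -43959 + (-39 + 1/63)/17981 = -43959 + (-39 + 1/63)*(1/17981) = -43959 - 2456/63*1/17981 = -43959 - 2456/1132803 = -49796889533/1132803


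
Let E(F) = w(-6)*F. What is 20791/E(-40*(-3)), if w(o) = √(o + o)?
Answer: -20791*I*√3/720 ≈ -50.015*I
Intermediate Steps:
w(o) = √2*√o (w(o) = √(2*o) = √2*√o)
E(F) = 2*I*F*√3 (E(F) = (√2*√(-6))*F = (√2*(I*√6))*F = (2*I*√3)*F = 2*I*F*√3)
20791/E(-40*(-3)) = 20791/((2*I*(-40*(-3))*√3)) = 20791/((2*I*120*√3)) = 20791/((240*I*√3)) = 20791*(-I*√3/720) = -20791*I*√3/720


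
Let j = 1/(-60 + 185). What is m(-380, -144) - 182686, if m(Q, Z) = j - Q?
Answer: -22788249/125 ≈ -1.8231e+5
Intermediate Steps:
j = 1/125 ≈ 0.0080000
m(Q, Z) = 1/125 - Q
m(-380, -144) - 182686 = (1/125 - 1*(-380)) - 182686 = (1/125 + 380) - 182686 = 47501/125 - 182686 = -22788249/125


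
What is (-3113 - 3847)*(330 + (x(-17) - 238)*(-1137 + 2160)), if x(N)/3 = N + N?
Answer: 2418530400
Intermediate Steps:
x(N) = 6*N (x(N) = 3*(N + N) = 3*(2*N) = 6*N)
(-3113 - 3847)*(330 + (x(-17) - 238)*(-1137 + 2160)) = (-3113 - 3847)*(330 + (6*(-17) - 238)*(-1137 + 2160)) = -6960*(330 + (-102 - 238)*1023) = -6960*(330 - 340*1023) = -6960*(330 - 347820) = -6960*(-347490) = 2418530400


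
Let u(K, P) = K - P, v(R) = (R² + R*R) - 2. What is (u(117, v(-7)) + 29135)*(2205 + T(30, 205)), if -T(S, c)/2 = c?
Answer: 52335020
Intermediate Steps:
T(S, c) = -2*c
v(R) = -2 + 2*R² (v(R) = (R² + R²) - 2 = 2*R² - 2 = -2 + 2*R²)
(u(117, v(-7)) + 29135)*(2205 + T(30, 205)) = ((117 - (-2 + 2*(-7)²)) + 29135)*(2205 - 2*205) = ((117 - (-2 + 2*49)) + 29135)*(2205 - 410) = ((117 - (-2 + 98)) + 29135)*1795 = ((117 - 1*96) + 29135)*1795 = ((117 - 96) + 29135)*1795 = (21 + 29135)*1795 = 29156*1795 = 52335020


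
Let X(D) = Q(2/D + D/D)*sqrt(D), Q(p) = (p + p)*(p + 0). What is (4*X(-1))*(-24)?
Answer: -192*I ≈ -192.0*I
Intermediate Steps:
Q(p) = 2*p**2 (Q(p) = (2*p)*p = 2*p**2)
X(D) = 2*sqrt(D)*(1 + 2/D)**2 (X(D) = (2*(2/D + D/D)**2)*sqrt(D) = (2*(2/D + 1)**2)*sqrt(D) = (2*(1 + 2/D)**2)*sqrt(D) = 2*sqrt(D)*(1 + 2/D)**2)
(4*X(-1))*(-24) = (4*(2*(2 - 1)**2/(-1)**(3/2)))*(-24) = (4*(2*I*1**2))*(-24) = (4*(2*I*1))*(-24) = (4*(2*I))*(-24) = (8*I)*(-24) = -192*I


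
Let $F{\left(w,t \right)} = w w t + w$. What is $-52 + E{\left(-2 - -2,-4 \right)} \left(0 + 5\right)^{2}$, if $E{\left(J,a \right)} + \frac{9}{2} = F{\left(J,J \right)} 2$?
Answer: $- \frac{329}{2} \approx -164.5$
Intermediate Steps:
$F{\left(w,t \right)} = w + t w^{2}$ ($F{\left(w,t \right)} = w^{2} t + w = t w^{2} + w = w + t w^{2}$)
$E{\left(J,a \right)} = - \frac{9}{2} + 2 J \left(1 + J^{2}\right)$ ($E{\left(J,a \right)} = - \frac{9}{2} + J \left(1 + J J\right) 2 = - \frac{9}{2} + J \left(1 + J^{2}\right) 2 = - \frac{9}{2} + 2 J \left(1 + J^{2}\right)$)
$-52 + E{\left(-2 - -2,-4 \right)} \left(0 + 5\right)^{2} = -52 + \left(- \frac{9}{2} + 2 \left(-2 - -2\right) \left(1 + \left(-2 - -2\right)^{2}\right)\right) \left(0 + 5\right)^{2} = -52 + \left(- \frac{9}{2} + 2 \left(-2 + 2\right) \left(1 + \left(-2 + 2\right)^{2}\right)\right) 5^{2} = -52 + \left(- \frac{9}{2} + 2 \cdot 0 \left(1 + 0^{2}\right)\right) 25 = -52 + \left(- \frac{9}{2} + 2 \cdot 0 \left(1 + 0\right)\right) 25 = -52 + \left(- \frac{9}{2} + 2 \cdot 0 \cdot 1\right) 25 = -52 + \left(- \frac{9}{2} + 0\right) 25 = -52 - \frac{225}{2} = - \frac{329}{2}$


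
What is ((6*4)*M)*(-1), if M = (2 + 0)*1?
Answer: -48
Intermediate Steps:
M = 2 (M = 2*1 = 2)
((6*4)*M)*(-1) = ((6*4)*2)*(-1) = (24*2)*(-1) = 48*(-1) = -48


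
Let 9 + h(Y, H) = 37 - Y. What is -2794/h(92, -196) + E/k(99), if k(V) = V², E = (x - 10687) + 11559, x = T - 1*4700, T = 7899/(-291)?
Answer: 1316157341/30422304 ≈ 43.263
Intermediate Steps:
T = -2633/97 (T = 7899*(-1/291) = -2633/97 ≈ -27.144)
x = -458533/97 (x = -2633/97 - 1*4700 = -2633/97 - 4700 = -458533/97 ≈ -4727.1)
h(Y, H) = 28 - Y (h(Y, H) = -9 + (37 - Y) = 28 - Y)
E = -373949/97 (E = (-458533/97 - 10687) + 11559 = -1495172/97 + 11559 = -373949/97 ≈ -3855.1)
-2794/h(92, -196) + E/k(99) = -2794/(28 - 1*92) - 373949/(97*(99²)) = -2794/(28 - 92) - 373949/97/9801 = -2794/(-64) - 373949/97*1/9801 = -2794*(-1/64) - 373949/950697 = 1397/32 - 373949/950697 = 1316157341/30422304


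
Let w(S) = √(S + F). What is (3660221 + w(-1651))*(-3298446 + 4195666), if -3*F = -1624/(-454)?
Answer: 3284023485620 + 897220*I*√766222383/681 ≈ 3.284e+12 + 3.6469e+7*I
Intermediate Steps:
F = -812/681 (F = -(-1624)/(3*(-454)) = -(-1624)*(-1)/(3*454) = -⅓*812/227 = -812/681 ≈ -1.1924)
w(S) = √(-812/681 + S) (w(S) = √(S - 812/681) = √(-812/681 + S))
(3660221 + w(-1651))*(-3298446 + 4195666) = (3660221 + √(-552972 + 463761*(-1651))/681)*(-3298446 + 4195666) = (3660221 + √(-552972 - 765669411)/681)*897220 = (3660221 + √(-766222383)/681)*897220 = (3660221 + (I*√766222383)/681)*897220 = (3660221 + I*√766222383/681)*897220 = 3284023485620 + 897220*I*√766222383/681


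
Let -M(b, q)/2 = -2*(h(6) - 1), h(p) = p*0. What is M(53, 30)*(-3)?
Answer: 12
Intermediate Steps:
h(p) = 0
M(b, q) = -4 (M(b, q) = -(-4)*(0 - 1) = -(-4)*(-1) = -2*2 = -4)
M(53, 30)*(-3) = -4*(-3) = 12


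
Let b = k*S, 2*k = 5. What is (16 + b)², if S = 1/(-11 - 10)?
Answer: 444889/1764 ≈ 252.20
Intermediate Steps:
k = 5/2 (k = (½)*5 = 5/2 ≈ 2.5000)
S = -1/21 (S = 1/(-21) = -1/21 ≈ -0.047619)
b = -5/42 (b = (5/2)*(-1/21) = -5/42 ≈ -0.11905)
(16 + b)² = (16 - 5/42)² = (667/42)² = 444889/1764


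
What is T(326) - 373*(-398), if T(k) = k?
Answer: 148780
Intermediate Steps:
T(326) - 373*(-398) = 326 - 373*(-398) = 326 + 148454 = 148780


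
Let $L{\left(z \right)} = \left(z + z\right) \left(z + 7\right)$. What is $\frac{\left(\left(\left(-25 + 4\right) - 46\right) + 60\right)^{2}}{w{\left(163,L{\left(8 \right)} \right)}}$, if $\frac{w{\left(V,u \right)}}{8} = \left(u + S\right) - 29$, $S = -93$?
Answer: $\frac{49}{944} \approx 0.051907$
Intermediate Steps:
$L{\left(z \right)} = 2 z \left(7 + z\right)$
$w{\left(V,u \right)} = -976 + 8 u$ ($w{\left(V,u \right)} = 8 \left(\left(u - 93\right) - 29\right) = 8 \left(\left(-93 + u\right) - 29\right) = 8 \left(-122 + u\right) = -976 + 8 u$)
$\frac{\left(\left(\left(-25 + 4\right) - 46\right) + 60\right)^{2}}{w{\left(163,L{\left(8 \right)} \right)}} = \frac{\left(\left(\left(-25 + 4\right) - 46\right) + 60\right)^{2}}{-976 + 8 \cdot 2 \cdot 8 \left(7 + 8\right)} = \frac{\left(\left(-21 - 46\right) + 60\right)^{2}}{-976 + 8 \cdot 2 \cdot 8 \cdot 15} = \frac{\left(-67 + 60\right)^{2}}{-976 + 8 \cdot 240} = \frac{\left(-7\right)^{2}}{-976 + 1920} = \frac{49}{944}$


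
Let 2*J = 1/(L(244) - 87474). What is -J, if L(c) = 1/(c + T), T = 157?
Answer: 401/70154146 ≈ 5.7160e-6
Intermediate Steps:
L(c) = 1/(157 + c) (L(c) = 1/(c + 157) = 1/(157 + c))
J = -401/70154146 (J = 1/(2*(1/(157 + 244) - 87474)) = 1/(2*(1/401 - 87474)) = 1/(2*(-35077073/401)) = (½)*(-401/35077073) = -401/70154146 ≈ -5.7160e-6)
-J = -1*(-401/70154146) = 401/70154146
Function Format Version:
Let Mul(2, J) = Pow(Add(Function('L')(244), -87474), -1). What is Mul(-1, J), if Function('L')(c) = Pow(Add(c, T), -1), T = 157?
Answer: Rational(401, 70154146) ≈ 5.7160e-6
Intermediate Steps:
Function('L')(c) = Pow(Add(157, c), -1) (Function('L')(c) = Pow(Add(c, 157), -1) = Pow(Add(157, c), -1))
J = Rational(-401, 70154146) (J = Mul(Rational(1, 2), Pow(Add(Pow(Add(157, 244), -1), -87474), -1)) = Mul(Rational(1, 2), Pow(Add(Pow(401, -1), -87474), -1)) = Mul(Rational(1, 2), Pow(Add(Rational(1, 401), -87474), -1)) = Mul(Rational(1, 2), Pow(Rational(-35077073, 401), -1)) = Mul(Rational(1, 2), Rational(-401, 35077073)) = Rational(-401, 70154146) ≈ -5.7160e-6)
Mul(-1, J) = Mul(-1, Rational(-401, 70154146)) = Rational(401, 70154146)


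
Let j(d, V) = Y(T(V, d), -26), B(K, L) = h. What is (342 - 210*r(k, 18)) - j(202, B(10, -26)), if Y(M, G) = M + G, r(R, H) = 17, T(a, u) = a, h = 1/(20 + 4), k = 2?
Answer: -76849/24 ≈ -3202.0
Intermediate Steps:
h = 1/24 ≈ 0.041667
B(K, L) = 1/24
Y(M, G) = G + M
j(d, V) = -26 + V
(342 - 210*r(k, 18)) - j(202, B(10, -26)) = (342 - 210*17) - (-26 + 1/24) = (342 - 3570) - 1*(-623/24) = -3228 + 623/24 = -76849/24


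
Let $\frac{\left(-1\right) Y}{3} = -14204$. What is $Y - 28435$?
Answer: $14177$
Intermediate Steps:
$Y = 42612$ ($Y = \left(-3\right) \left(-14204\right) = 42612$)
$Y - 28435 = 42612 - 28435 = 14177$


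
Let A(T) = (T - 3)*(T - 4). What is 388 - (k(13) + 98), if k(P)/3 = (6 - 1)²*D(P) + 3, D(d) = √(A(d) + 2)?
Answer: 281 - 150*√23 ≈ -438.37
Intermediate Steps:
A(T) = (-4 + T)*(-3 + T) (A(T) = (-3 + T)*(-4 + T) = (-4 + T)*(-3 + T))
D(d) = √(14 + d² - 7*d) (D(d) = √((12 + d² - 7*d) + 2) = √(14 + d² - 7*d))
k(P) = 9 + 75*√(14 + P² - 7*P) (k(P) = 3*((6 - 1)²*√(14 + P² - 7*P) + 3) = 3*(5²*√(14 + P² - 7*P) + 3) = 3*(25*√(14 + P² - 7*P) + 3) = 3*(3 + 25*√(14 + P² - 7*P)) = 9 + 75*√(14 + P² - 7*P))
388 - (k(13) + 98) = 388 - ((9 + 75*√(14 + 13² - 7*13)) + 98) = 388 - ((9 + 75*√(14 + 169 - 91)) + 98) = 388 - ((9 + 75*√92) + 98) = 388 - ((9 + 75*(2*√23)) + 98) = 388 - ((9 + 150*√23) + 98) = 388 - (107 + 150*√23) = 388 + (-107 - 150*√23) = 281 - 150*√23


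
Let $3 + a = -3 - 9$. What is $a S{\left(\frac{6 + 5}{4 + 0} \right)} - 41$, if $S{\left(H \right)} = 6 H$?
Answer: $- \frac{577}{2} \approx -288.5$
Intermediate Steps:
$a = -15$ ($a = -3 - 12 = -15$)
$a S{\left(\frac{6 + 5}{4 + 0} \right)} - 41 = - 15 \cdot 6 \frac{6 + 5}{4 + 0} - 41 = - 15 \cdot 6 \cdot \frac{11}{4} - 41 = \left(-15\right) \frac{33}{2} - 41 = - \frac{495}{2} - 41 = - \frac{577}{2}$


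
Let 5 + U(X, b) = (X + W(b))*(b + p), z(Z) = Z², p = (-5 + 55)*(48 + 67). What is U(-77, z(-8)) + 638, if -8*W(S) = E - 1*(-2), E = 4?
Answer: -902811/2 ≈ -4.5141e+5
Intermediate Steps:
W(S) = -¾ (W(S) = -(4 - 1*(-2))/8 = -(4 + 2)/8 = -⅛*6 = -¾)
p = 5750 (p = 50*115 = 5750)
U(X, b) = -5 + (5750 + b)*(-¾ + X) (U(X, b) = -5 + (X - ¾)*(b + 5750) = -5 + (-¾ + X)*(5750 + b) = -5 + (5750 + b)*(-¾ + X))
U(-77, z(-8)) + 638 = (-8635/2 + 5750*(-77) - ¾*(-8)² - 77*(-8)²) + 638 = (-8635/2 - 442750 - ¾*64 - 77*64) + 638 = (-8635/2 - 442750 - 48 - 4928) + 638 = -904087/2 + 638 = -902811/2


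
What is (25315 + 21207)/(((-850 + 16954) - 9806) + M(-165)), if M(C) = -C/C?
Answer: 46522/6297 ≈ 7.3880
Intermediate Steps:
M(C) = -1 (M(C) = -1*1 = -1)
(25315 + 21207)/(((-850 + 16954) - 9806) + M(-165)) = (25315 + 21207)/(((-850 + 16954) - 9806) - 1) = 46522/((16104 - 9806) - 1) = 46522/(6298 - 1) = 46522/6297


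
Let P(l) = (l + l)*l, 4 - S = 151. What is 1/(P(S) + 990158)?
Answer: 1/1033376 ≈ 9.6770e-7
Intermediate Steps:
S = -147 (S = 4 - 1*151 = 4 - 151 = -147)
P(l) = 2*l² (P(l) = (2*l)*l = 2*l²)
1/(P(S) + 990158) = 1/(2*(-147)² + 990158) = 1/(2*21609 + 990158) = 1/(43218 + 990158) = 1/1033376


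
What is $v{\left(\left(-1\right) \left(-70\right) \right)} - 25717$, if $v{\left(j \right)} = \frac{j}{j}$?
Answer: $-25716$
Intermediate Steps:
$v{\left(j \right)} = 1$
$v{\left(\left(-1\right) \left(-70\right) \right)} - 25717 = 1 - 25717 = -25716$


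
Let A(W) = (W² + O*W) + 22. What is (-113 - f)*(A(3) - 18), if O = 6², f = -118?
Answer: 605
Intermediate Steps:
O = 36
A(W) = 22 + W² + 36*W (A(W) = (W² + 36*W) + 22 = 22 + W² + 36*W)
(-113 - f)*(A(3) - 18) = (-113 - 1*(-118))*((22 + 3² + 36*3) - 18) = (-113 + 118)*((22 + 9 + 108) - 18) = 5*(139 - 18) = 5*121 = 605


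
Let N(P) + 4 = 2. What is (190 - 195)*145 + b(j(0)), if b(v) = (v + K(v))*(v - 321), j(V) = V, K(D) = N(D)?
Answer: -83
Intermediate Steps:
N(P) = -2 (N(P) = -4 + 2 = -2)
K(D) = -2
b(v) = (-321 + v)*(-2 + v) (b(v) = (v - 2)*(v - 321) = (-2 + v)*(-321 + v) = (-321 + v)*(-2 + v))
(190 - 195)*145 + b(j(0)) = (190 - 195)*145 + (642 + 0² - 323*0) = -5*145 + (642 + 0 + 0) = -725 + 642 = -83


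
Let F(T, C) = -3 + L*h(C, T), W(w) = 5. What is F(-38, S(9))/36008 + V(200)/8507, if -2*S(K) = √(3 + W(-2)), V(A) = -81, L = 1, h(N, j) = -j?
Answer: -374129/43760008 ≈ -0.0085496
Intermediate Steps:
S(K) = -√2 (S(K) = -√(3 + 5)/2 = -√2)
F(T, C) = -3 - T (F(T, C) = -3 + 1*(-T) = -3 - T)
F(-38, S(9))/36008 + V(200)/8507 = (-3 - 1*(-38))/36008 - 81/8507 = (-3 + 38)*(1/36008) - 81*1/8507 = 35*(1/36008) - 81/8507 = 5/5144 - 81/8507 = -374129/43760008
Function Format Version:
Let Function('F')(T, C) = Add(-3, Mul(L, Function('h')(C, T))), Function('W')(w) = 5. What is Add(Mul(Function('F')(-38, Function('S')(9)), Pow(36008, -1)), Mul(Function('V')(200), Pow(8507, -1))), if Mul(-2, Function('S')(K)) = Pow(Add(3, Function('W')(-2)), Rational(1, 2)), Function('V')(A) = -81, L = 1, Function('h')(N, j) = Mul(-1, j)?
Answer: Rational(-374129, 43760008) ≈ -0.0085496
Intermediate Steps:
Function('S')(K) = Mul(-1, Pow(2, Rational(1, 2))) (Function('S')(K) = Mul(Rational(-1, 2), Pow(Add(3, 5), Rational(1, 2))) = Mul(Rational(-1, 2), Pow(8, Rational(1, 2))) = Mul(Rational(-1, 2), Mul(2, Pow(2, Rational(1, 2)))) = Mul(-1, Pow(2, Rational(1, 2))))
Function('F')(T, C) = Add(-3, Mul(-1, T)) (Function('F')(T, C) = Add(-3, Mul(1, Mul(-1, T))) = Add(-3, Mul(-1, T)))
Add(Mul(Function('F')(-38, Function('S')(9)), Pow(36008, -1)), Mul(Function('V')(200), Pow(8507, -1))) = Add(Mul(Add(-3, Mul(-1, -38)), Pow(36008, -1)), Mul(-81, Pow(8507, -1))) = Add(Mul(Add(-3, 38), Rational(1, 36008)), Mul(-81, Rational(1, 8507))) = Add(Mul(35, Rational(1, 36008)), Rational(-81, 8507)) = Add(Rational(5, 5144), Rational(-81, 8507)) = Rational(-374129, 43760008)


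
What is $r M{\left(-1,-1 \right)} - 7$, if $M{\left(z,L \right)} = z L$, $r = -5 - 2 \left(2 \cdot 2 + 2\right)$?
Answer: $-24$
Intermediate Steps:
$r = -17$ ($r = -5 - 2 \left(4 + 2\right) = -5 - 12 = -17$)
$M{\left(z,L \right)} = L z$
$r M{\left(-1,-1 \right)} - 7 = - 17 \left(\left(-1\right) \left(-1\right)\right) - 7 = \left(-17\right) 1 - 7 = -17 - 7 = -24$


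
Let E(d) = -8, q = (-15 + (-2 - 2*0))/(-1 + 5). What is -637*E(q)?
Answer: 5096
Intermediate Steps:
q = -17/4 (q = (-15 + (-2 + 0))/4 = (-15 - 2)*(¼) = -17*¼ = -17/4 ≈ -4.2500)
-637*E(q) = -637*(-8) = 5096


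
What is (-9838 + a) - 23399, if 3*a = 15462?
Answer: -28083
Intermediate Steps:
a = 5154 (a = (⅓)*15462 = 5154)
(-9838 + a) - 23399 = (-9838 + 5154) - 23399 = -4684 - 23399 = -28083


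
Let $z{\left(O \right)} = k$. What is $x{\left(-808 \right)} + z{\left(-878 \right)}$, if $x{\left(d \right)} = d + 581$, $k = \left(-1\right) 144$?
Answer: $-371$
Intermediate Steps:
$k = -144$
$x{\left(d \right)} = 581 + d$
$z{\left(O \right)} = -144$
$x{\left(-808 \right)} + z{\left(-878 \right)} = \left(581 - 808\right) - 144 = -227 - 144 = -371$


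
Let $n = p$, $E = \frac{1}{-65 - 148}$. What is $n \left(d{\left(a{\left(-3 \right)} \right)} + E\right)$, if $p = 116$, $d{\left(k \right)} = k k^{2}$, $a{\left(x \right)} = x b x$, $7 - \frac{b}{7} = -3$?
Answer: $\frac{6178161275884}{213} \approx 2.9005 \cdot 10^{10}$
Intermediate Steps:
$b = 70$ ($b = 49 - -21 = 49 + 21 = 70$)
$a{\left(x \right)} = 70 x^{2}$ ($a{\left(x \right)} = x 70 x = 70 x x = 70 x^{2}$)
$d{\left(k \right)} = k^{3}$
$E = - \frac{1}{213}$ ($E = \frac{1}{-213} = - \frac{1}{213} \approx -0.0046948$)
$n = 116$
$n \left(d{\left(a{\left(-3 \right)} \right)} + E\right) = 116 \left(\left(70 \left(-3\right)^{2}\right)^{3} - \frac{1}{213}\right) = 116 \left(\left(70 \cdot 9\right)^{3} - \frac{1}{213}\right) = 116 \left(630^{3} - \frac{1}{213}\right) = 116 \left(250047000 - \frac{1}{213}\right) = 116 \cdot \frac{53260010999}{213} = \frac{6178161275884}{213}$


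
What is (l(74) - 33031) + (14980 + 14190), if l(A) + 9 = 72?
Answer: -3798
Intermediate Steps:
l(A) = 63 (l(A) = -9 + 72 = 63)
(l(74) - 33031) + (14980 + 14190) = (63 - 33031) + (14980 + 14190) = -32968 + 29170 = -3798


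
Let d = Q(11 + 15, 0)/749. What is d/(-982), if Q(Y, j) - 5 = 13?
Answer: -9/367759 ≈ -2.4473e-5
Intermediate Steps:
Q(Y, j) = 18 (Q(Y, j) = 5 + 13 = 18)
d = 18/749 ≈ 0.024032
d/(-982) = (18/749)/(-982) = (18/749)*(-1/982) = -9/367759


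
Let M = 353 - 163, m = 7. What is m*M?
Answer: 1330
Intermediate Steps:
M = 190
m*M = 7*190 = 1330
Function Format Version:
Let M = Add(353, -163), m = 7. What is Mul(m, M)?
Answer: 1330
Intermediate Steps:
M = 190
Mul(m, M) = Mul(7, 190) = 1330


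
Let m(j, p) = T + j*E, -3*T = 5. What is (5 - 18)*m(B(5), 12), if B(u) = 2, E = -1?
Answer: 143/3 ≈ 47.667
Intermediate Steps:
T = -5/3 (T = -⅓*5 = -5/3 ≈ -1.6667)
m(j, p) = -5/3 - j (m(j, p) = -5/3 + j*(-1) = -5/3 - j)
(5 - 18)*m(B(5), 12) = (5 - 18)*(-5/3 - 1*2) = -13*(-5/3 - 2) = -13*(-11/3) = 143/3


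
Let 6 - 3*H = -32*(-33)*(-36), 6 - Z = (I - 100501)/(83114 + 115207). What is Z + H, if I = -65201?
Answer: 838291994/66107 ≈ 12681.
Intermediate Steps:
Z = 451876/66107 (Z = 6 - (-65201 - 100501)/(83114 + 115207) = 6 - (-165702)/198321 = 6 - 1*(-55234/66107) = 6 + 55234/66107 = 451876/66107 ≈ 6.8355)
H = 12674 (H = 2 - (-1)*(32*(-33))*(-36)/3 = 2 - (-1)*(-1056*(-36))/3 = 2 - (-1)*38016/3 = 2 - ⅓*(-38016) = 2 + 12672 = 12674)
Z + H = 451876/66107 + 12674 = 838291994/66107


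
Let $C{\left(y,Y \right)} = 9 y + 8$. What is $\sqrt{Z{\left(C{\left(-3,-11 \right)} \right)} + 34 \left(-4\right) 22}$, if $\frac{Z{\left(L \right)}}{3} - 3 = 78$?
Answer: $i \sqrt{2749} \approx 52.431 i$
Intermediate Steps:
$C{\left(y,Y \right)} = 8 + 9 y$
$Z{\left(L \right)} = 243$ ($Z{\left(L \right)} = 9 + 3 \cdot 78 = 9 + 234 = 243$)
$\sqrt{Z{\left(C{\left(-3,-11 \right)} \right)} + 34 \left(-4\right) 22} = \sqrt{243 + 34 \left(-4\right) 22} = \sqrt{243 - 2992} = \sqrt{-2749} = i \sqrt{2749}$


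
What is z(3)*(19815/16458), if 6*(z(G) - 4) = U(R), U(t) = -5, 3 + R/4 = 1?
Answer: 125495/32916 ≈ 3.8126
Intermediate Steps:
R = -8 (R = -12 + 4*1 = -12 + 4 = -8)
z(G) = 19/6 (z(G) = 4 + (1/6)*(-5) = 4 - 5/6 = 19/6)
z(3)*(19815/16458) = 19*(19815/16458)/6 = 19*(19815*(1/16458))/6 = (19/6)*(6605/5486) = 125495/32916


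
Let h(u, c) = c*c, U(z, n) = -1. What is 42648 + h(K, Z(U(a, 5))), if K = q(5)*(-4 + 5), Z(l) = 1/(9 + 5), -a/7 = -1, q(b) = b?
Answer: 8359009/196 ≈ 42648.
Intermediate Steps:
a = 7 (a = -7*(-1) = 7)
Z(l) = 1/14
K = 5 (K = 5*(-4 + 5) = 5*1 = 5)
h(u, c) = c²
42648 + h(K, Z(U(a, 5))) = 42648 + (1/14)² = 42648 + 1/196 = 8359009/196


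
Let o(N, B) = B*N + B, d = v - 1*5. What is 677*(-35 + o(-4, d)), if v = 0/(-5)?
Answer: -13540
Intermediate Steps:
v = 0 (v = 0*(-⅕) = 0)
d = -5 (d = 0 - 1*5 = 0 - 5 = -5)
o(N, B) = B + B*N
677*(-35 + o(-4, d)) = 677*(-35 - 5*(1 - 4)) = 677*(-35 - 5*(-3)) = 677*(-35 + 15) = 677*(-20) = -13540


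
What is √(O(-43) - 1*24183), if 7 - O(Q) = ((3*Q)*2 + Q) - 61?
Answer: 63*I*√6 ≈ 154.32*I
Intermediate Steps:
O(Q) = 68 - 7*Q (O(Q) = 7 - (((3*Q)*2 + Q) - 61) = 7 - ((6*Q + Q) - 61) = 7 - (7*Q - 61) = 7 - (-61 + 7*Q) = 7 + (61 - 7*Q) = 68 - 7*Q)
√(O(-43) - 1*24183) = √((68 - 7*(-43)) - 1*24183) = √((68 + 301) - 24183) = √(369 - 24183) = √(-23814) = 63*I*√6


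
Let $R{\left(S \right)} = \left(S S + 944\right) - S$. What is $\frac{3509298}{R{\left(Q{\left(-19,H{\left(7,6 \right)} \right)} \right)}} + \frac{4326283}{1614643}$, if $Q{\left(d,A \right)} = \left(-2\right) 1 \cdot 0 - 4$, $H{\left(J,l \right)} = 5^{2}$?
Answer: $\frac{2835216993713}{778257926} \approx 3643.0$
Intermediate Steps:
$H{\left(J,l \right)} = 25$
$Q{\left(d,A \right)} = -4$ ($Q{\left(d,A \right)} = \left(-2\right) 0 - 4 = 0 - 4 = -4$)
$R{\left(S \right)} = 944 + S^{2} - S$ ($R{\left(S \right)} = \left(S^{2} + 944\right) - S = \left(944 + S^{2}\right) - S = 944 + S^{2} - S$)
$\frac{3509298}{R{\left(Q{\left(-19,H{\left(7,6 \right)} \right)} \right)}} + \frac{4326283}{1614643} = \frac{3509298}{944 + \left(-4\right)^{2} - -4} + \frac{4326283}{1614643} = \frac{3509298}{944 + 16 + 4} + 4326283 \cdot \frac{1}{1614643} = \frac{3509298}{964} + \frac{4326283}{1614643} = 3509298 \cdot \frac{1}{964} + \frac{4326283}{1614643} = \frac{1754649}{482} + \frac{4326283}{1614643} = \frac{2835216993713}{778257926}$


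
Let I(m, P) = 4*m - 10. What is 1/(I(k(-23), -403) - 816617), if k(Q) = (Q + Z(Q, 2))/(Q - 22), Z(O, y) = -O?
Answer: -1/816627 ≈ -1.2245e-6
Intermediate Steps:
k(Q) = 0 (k(Q) = (Q - Q)/(Q - 22) = 0/(-22 + Q) = 0)
I(m, P) = -10 + 4*m
1/(I(k(-23), -403) - 816617) = 1/((-10 + 4*0) - 816617) = 1/((-10 + 0) - 816617) = 1/(-10 - 816617) = 1/(-816627) = -1/816627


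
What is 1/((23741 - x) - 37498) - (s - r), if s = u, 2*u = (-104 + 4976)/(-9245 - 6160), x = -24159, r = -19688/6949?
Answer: -992890264269/371175762230 ≈ -2.6750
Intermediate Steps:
r = -19688/6949 (r = -19688*1/6949 = -19688/6949 ≈ -2.8332)
u = -812/5135 (u = ((-104 + 4976)/(-9245 - 6160))/2 = (4872/(-15405))/2 = (4872*(-1/15405))/2 = (½)*(-1624/5135) = -812/5135 ≈ -0.15813)
s = -812/5135 ≈ -0.15813
1/((23741 - x) - 37498) - (s - r) = 1/((23741 - 1*(-24159)) - 37498) - (-812/5135 - 1*(-19688/6949)) = 1/((23741 + 24159) - 37498) - (-812/5135 + 19688/6949) = 1/(47900 - 37498) - 1*95455292/35683115 = 1/10402 - 95455292/35683115 = -992890264269/371175762230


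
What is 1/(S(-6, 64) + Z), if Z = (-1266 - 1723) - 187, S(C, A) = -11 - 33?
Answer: -1/3220 ≈ -0.00031056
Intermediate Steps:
S(C, A) = -44
Z = -3176 (Z = -2989 - 187 = -3176)
1/(S(-6, 64) + Z) = 1/(-44 - 3176) = 1/(-3220) = -1/3220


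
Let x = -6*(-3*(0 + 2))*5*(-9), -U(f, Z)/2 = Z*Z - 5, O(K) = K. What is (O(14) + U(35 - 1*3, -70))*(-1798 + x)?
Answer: 33414368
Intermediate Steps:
U(f, Z) = 10 - 2*Z² (U(f, Z) = -2*(Z*Z - 5) = -2*(Z² - 5) = -2*(-5 + Z²) = 10 - 2*Z²)
x = -1620 (x = -6*(-3*2)*5*(-9) = -(-36)*5*(-9) = -6*(-30)*(-9) = 180*(-9) = -1620)
(O(14) + U(35 - 1*3, -70))*(-1798 + x) = (14 + (10 - 2*(-70)²))*(-1798 - 1620) = (14 + (10 - 2*4900))*(-3418) = (14 + (10 - 9800))*(-3418) = (14 - 9790)*(-3418) = -9776*(-3418) = 33414368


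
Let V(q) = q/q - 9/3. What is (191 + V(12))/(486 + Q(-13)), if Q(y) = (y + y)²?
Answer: 27/166 ≈ 0.16265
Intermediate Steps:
V(q) = -2 (V(q) = 1 - 9*⅓ = 1 - 3 = -2)
Q(y) = 4*y² (Q(y) = (2*y)² = 4*y²)
(191 + V(12))/(486 + Q(-13)) = (191 - 2)/(486 + 4*(-13)²) = 189/(486 + 4*169) = 189/(486 + 676) = 189/1162 = 189*(1/1162) = 27/166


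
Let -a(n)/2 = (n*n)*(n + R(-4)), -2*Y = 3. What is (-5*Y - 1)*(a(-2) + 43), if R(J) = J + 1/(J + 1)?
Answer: 3653/6 ≈ 608.83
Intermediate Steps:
Y = -3/2 (Y = -½*3 = -3/2 ≈ -1.5000)
R(J) = J + 1/(1 + J)
a(n) = -2*n²*(-13/3 + n) (a(n) = -2*n*n*(n + (1 - 4 + (-4)²)/(1 - 4)) = -2*n²*(n + (1 - 4 + 16)/(-3)) = -2*n²*(n - ⅓*13) = -2*n²*(n - 13/3) = -2*n²*(-13/3 + n))
(-5*Y - 1)*(a(-2) + 43) = (-5*(-3/2) - 1)*((-2)²*(26/3 - 2*(-2)) + 43) = (15/2 - 1)*(4*(26/3 + 4) + 43) = 13*(4*(38/3) + 43)/2 = 13*(152/3 + 43)/2 = (13/2)*(281/3) = 3653/6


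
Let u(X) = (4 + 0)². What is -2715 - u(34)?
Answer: -2731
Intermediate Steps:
u(X) = 16 (u(X) = 4² = 16)
-2715 - u(34) = -2715 - 1*16 = -2715 - 16 = -2731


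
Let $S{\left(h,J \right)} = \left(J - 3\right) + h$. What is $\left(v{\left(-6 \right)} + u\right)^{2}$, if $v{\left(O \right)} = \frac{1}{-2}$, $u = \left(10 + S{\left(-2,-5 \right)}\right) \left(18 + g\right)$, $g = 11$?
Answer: $\frac{1}{4} \approx 0.25$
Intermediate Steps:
$S{\left(h,J \right)} = -3 + J + h$ ($S{\left(h,J \right)} = \left(-3 + J\right) + h = -3 + J + h$)
$u = 0$ ($u = \left(10 - 10\right) \left(18 + 11\right) = \left(10 - 10\right) 29 = 0 \cdot 29 = 0$)
$v{\left(O \right)} = - \frac{1}{2}$
$\left(v{\left(-6 \right)} + u\right)^{2} = \left(- \frac{1}{2} + 0\right)^{2} = \left(- \frac{1}{2}\right)^{2} = \frac{1}{4}$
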